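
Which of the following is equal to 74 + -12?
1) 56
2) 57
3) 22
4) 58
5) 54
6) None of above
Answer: 6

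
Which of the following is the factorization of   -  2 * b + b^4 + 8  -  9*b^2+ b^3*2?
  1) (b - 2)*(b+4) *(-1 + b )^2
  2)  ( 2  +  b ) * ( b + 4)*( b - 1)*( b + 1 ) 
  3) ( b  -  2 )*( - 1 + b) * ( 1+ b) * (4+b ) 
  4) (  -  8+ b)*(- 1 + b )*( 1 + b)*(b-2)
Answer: 3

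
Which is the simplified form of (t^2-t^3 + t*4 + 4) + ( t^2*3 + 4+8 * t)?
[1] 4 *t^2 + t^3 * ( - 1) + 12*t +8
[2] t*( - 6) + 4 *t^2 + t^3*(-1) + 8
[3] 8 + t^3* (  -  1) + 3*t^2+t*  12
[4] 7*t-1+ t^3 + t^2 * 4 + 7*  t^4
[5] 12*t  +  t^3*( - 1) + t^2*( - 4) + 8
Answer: 1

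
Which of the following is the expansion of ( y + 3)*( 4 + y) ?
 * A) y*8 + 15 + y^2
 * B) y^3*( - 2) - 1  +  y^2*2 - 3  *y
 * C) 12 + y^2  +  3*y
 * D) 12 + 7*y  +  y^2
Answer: D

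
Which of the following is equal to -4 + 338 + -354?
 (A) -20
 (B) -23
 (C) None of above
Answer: A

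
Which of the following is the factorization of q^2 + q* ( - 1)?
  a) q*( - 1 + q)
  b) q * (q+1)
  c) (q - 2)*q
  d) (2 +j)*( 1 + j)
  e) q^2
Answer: a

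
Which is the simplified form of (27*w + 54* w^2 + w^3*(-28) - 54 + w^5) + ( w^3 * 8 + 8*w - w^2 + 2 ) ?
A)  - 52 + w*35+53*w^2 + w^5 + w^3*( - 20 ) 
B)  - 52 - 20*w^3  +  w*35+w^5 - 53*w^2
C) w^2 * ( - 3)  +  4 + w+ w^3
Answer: A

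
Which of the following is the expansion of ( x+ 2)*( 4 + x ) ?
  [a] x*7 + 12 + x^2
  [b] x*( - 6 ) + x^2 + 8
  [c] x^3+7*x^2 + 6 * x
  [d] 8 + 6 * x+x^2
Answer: d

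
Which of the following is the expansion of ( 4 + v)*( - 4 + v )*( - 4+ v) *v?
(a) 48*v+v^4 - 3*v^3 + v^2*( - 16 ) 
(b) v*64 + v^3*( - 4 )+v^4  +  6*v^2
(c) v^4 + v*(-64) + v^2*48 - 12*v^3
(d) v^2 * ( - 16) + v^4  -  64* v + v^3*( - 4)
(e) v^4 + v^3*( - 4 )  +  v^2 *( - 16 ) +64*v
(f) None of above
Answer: e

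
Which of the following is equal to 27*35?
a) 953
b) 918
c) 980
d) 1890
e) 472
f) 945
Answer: f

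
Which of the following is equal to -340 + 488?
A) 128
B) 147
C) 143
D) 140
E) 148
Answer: E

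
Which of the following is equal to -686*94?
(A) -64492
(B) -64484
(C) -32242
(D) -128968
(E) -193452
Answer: B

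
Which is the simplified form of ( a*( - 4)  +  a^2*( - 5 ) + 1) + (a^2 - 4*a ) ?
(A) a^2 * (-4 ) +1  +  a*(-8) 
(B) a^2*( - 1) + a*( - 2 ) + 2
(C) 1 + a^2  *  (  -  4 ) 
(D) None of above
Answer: A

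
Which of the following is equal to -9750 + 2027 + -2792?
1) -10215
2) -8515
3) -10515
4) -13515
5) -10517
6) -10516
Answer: 3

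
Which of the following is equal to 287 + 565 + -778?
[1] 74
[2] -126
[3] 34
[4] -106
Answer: 1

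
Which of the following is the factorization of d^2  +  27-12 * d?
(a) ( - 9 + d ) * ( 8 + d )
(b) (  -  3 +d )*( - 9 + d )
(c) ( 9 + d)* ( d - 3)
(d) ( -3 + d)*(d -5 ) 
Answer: b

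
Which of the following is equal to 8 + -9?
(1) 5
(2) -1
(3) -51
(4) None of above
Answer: 2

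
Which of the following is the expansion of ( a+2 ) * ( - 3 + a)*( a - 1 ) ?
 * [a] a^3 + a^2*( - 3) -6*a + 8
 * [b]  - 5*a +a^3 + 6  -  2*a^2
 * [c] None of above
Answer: b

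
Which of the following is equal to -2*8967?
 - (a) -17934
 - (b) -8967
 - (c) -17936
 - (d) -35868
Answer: a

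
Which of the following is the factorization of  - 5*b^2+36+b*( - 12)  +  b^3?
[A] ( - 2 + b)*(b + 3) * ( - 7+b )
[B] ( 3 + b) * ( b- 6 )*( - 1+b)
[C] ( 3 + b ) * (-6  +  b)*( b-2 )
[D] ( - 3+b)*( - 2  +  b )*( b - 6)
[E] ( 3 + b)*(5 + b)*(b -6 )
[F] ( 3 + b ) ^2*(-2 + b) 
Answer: C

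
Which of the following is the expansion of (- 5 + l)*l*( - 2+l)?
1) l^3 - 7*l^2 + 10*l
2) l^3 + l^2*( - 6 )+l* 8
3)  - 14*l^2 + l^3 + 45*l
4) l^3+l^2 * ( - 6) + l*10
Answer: 1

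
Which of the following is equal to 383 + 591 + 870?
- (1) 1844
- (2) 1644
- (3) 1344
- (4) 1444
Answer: 1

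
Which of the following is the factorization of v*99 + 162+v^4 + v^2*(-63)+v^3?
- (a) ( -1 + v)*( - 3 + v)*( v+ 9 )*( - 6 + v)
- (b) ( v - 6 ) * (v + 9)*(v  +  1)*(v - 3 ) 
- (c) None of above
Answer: b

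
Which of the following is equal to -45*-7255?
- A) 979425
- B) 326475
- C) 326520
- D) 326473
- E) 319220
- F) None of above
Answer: B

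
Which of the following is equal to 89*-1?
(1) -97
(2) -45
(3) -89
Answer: 3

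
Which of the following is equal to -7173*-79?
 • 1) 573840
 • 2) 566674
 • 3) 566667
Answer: 3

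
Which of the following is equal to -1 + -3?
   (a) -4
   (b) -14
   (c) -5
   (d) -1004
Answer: a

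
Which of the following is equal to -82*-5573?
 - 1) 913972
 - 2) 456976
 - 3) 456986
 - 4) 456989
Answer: 3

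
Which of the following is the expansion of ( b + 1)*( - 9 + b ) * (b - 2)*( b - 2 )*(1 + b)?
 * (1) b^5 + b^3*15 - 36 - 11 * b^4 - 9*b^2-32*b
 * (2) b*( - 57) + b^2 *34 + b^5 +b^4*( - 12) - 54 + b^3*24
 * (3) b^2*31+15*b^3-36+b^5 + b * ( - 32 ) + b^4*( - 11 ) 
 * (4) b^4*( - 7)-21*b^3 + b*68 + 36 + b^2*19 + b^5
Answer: 3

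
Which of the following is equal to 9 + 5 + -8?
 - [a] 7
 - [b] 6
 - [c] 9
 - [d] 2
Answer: b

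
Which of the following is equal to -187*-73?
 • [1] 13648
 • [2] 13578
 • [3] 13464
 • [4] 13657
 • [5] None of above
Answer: 5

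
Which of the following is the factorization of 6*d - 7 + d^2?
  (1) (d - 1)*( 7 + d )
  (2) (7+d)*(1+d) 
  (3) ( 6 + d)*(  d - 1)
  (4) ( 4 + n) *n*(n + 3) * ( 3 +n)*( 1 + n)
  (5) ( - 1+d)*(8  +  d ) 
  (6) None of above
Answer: 1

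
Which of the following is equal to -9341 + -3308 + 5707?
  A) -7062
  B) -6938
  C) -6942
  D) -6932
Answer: C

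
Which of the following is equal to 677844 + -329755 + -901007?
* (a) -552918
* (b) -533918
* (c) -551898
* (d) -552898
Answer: a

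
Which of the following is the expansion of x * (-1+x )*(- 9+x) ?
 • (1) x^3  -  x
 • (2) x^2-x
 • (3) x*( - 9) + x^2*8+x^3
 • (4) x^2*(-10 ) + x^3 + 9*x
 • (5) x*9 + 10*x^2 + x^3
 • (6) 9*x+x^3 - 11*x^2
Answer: 4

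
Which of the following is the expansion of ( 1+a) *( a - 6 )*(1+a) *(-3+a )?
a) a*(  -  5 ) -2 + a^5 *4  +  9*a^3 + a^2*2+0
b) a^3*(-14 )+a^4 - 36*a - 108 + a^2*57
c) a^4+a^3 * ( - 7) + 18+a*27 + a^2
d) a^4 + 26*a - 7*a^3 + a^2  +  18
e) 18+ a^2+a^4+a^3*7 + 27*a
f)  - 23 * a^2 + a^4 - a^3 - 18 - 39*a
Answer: c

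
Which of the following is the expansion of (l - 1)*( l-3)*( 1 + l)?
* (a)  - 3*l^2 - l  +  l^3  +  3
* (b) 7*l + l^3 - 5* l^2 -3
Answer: a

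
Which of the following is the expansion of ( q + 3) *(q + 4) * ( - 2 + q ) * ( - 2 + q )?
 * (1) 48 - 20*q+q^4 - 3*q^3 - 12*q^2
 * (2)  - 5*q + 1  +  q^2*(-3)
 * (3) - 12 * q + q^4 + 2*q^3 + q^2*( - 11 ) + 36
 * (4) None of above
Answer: 4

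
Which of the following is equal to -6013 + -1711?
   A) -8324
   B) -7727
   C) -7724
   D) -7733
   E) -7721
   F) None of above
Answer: C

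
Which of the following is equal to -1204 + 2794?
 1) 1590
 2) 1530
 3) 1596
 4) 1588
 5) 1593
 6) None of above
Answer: 1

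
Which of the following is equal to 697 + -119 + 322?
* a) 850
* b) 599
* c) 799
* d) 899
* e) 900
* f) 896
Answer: e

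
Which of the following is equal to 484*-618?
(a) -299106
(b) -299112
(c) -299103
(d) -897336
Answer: b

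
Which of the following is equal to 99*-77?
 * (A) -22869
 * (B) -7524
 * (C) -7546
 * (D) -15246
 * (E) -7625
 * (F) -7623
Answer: F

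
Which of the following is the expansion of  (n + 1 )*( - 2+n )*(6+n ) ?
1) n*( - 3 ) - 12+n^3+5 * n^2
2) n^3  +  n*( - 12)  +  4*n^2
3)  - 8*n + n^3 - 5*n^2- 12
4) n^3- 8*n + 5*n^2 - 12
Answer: 4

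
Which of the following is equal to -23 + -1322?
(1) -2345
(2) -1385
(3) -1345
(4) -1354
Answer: 3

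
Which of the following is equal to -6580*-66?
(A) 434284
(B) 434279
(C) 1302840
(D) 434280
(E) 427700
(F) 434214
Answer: D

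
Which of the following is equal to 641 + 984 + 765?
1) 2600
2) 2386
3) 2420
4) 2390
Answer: 4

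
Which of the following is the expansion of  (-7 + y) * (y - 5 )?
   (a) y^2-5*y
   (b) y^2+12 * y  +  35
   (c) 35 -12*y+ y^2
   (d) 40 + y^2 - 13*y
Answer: c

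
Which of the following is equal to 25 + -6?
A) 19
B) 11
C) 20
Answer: A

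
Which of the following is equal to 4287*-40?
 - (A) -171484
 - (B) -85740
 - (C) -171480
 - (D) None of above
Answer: C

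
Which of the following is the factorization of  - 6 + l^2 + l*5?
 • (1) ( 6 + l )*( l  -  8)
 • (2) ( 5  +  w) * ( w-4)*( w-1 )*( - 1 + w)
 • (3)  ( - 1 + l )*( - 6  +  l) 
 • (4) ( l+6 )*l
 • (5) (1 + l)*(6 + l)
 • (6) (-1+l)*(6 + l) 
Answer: 6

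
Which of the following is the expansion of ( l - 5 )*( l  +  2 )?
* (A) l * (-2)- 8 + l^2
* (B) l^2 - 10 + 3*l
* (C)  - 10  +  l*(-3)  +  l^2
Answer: C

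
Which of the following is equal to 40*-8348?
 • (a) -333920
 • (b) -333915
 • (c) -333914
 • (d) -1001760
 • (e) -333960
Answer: a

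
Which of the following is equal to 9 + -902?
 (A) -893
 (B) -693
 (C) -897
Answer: A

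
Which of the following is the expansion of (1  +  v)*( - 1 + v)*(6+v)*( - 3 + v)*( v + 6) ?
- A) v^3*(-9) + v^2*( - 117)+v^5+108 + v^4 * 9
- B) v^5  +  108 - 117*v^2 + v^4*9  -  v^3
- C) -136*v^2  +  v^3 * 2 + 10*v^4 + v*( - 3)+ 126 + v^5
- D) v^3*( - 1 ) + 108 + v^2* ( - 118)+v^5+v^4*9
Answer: B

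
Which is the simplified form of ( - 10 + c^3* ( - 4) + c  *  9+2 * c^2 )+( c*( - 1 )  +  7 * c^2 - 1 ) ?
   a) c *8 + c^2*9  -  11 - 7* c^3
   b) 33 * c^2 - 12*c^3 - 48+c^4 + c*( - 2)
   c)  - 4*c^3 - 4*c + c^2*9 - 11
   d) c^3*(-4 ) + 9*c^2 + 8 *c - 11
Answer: d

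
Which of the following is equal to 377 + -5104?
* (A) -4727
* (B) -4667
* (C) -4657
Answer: A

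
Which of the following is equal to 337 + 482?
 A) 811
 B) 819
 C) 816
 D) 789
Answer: B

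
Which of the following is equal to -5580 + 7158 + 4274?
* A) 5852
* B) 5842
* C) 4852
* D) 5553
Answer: A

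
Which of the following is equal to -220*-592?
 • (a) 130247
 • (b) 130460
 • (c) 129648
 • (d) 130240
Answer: d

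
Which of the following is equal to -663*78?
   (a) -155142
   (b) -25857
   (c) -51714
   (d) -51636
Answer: c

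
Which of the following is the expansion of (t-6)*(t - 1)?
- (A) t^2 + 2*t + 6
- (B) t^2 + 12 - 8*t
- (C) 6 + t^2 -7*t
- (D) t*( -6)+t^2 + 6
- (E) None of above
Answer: C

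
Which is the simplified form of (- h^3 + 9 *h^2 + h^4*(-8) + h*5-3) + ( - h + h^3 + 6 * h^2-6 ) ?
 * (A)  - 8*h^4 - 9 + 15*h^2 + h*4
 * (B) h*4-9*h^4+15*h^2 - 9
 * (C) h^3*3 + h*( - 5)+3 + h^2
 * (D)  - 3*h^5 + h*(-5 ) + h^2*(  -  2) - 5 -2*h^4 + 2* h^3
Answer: A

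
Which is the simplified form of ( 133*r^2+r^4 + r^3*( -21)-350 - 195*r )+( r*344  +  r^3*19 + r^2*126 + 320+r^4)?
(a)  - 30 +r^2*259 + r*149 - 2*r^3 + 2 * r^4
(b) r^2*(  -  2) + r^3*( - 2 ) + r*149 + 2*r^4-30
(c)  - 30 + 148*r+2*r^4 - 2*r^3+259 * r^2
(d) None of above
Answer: a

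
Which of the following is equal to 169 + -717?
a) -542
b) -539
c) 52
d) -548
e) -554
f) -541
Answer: d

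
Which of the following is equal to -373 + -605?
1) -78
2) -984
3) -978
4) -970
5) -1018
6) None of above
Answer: 3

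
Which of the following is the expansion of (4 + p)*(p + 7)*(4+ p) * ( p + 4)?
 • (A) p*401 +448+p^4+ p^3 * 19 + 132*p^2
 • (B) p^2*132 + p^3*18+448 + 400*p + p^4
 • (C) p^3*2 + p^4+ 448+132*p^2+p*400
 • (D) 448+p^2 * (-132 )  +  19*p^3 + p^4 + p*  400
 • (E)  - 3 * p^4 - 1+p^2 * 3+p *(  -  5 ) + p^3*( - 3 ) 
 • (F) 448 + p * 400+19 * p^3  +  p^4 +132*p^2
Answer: F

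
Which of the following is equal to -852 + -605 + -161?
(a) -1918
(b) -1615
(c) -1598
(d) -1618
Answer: d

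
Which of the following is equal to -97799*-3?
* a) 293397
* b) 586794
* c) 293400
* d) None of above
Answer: a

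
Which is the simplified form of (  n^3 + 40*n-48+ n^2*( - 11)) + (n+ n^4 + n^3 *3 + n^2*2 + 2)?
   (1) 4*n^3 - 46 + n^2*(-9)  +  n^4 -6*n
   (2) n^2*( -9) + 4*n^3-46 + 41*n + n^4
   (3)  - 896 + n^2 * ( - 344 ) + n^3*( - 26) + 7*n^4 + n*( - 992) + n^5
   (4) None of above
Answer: 2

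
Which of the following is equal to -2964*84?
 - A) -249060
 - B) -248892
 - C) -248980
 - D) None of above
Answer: D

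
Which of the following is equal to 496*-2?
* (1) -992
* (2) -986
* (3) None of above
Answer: 1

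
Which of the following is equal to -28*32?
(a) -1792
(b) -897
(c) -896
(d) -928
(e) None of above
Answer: c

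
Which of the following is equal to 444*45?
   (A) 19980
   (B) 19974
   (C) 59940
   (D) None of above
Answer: A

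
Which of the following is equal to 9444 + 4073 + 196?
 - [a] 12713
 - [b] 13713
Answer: b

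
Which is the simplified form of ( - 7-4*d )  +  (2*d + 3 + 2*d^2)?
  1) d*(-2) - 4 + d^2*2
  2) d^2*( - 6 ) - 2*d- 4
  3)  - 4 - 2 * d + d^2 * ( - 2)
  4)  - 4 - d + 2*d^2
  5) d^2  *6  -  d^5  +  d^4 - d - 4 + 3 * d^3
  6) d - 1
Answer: 1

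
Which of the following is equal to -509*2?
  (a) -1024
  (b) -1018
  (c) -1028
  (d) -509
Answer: b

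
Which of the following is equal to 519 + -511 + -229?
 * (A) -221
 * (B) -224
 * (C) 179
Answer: A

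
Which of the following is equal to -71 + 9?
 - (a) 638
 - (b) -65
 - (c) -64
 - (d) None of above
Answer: d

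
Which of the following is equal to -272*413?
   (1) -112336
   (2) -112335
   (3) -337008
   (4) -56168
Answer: 1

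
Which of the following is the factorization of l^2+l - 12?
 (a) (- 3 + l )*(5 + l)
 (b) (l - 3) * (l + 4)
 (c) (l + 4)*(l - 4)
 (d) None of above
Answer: b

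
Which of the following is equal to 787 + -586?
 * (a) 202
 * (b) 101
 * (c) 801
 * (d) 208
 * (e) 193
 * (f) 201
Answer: f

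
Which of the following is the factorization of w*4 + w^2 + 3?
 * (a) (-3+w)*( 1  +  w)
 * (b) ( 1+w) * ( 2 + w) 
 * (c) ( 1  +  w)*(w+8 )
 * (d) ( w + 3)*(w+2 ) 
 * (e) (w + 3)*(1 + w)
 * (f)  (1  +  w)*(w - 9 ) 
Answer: e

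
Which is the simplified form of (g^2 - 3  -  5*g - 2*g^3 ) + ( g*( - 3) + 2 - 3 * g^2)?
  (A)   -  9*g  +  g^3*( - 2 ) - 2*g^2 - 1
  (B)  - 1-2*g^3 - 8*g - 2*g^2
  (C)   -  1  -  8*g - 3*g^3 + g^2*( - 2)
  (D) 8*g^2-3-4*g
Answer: B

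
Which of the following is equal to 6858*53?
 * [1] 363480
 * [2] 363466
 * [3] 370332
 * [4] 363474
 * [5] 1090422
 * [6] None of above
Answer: 4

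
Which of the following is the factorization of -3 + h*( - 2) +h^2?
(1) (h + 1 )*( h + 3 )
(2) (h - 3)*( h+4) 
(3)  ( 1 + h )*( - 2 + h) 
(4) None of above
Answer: 4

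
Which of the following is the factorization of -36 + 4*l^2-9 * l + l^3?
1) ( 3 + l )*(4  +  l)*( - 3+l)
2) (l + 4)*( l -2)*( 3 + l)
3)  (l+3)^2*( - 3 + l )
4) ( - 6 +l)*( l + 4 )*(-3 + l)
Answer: 1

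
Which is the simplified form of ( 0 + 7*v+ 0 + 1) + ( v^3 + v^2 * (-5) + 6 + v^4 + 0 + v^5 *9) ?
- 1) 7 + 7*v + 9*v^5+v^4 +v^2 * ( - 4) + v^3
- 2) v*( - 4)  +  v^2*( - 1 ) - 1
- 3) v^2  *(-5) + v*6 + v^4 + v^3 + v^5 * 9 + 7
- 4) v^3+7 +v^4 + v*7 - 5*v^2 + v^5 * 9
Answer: 4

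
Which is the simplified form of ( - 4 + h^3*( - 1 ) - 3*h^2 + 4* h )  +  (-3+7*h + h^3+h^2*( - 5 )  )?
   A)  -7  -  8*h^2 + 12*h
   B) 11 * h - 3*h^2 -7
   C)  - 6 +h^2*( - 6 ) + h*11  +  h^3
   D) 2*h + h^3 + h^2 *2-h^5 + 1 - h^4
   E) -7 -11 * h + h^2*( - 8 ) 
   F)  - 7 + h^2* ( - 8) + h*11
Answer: F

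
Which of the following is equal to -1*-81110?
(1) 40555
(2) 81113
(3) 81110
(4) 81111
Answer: 3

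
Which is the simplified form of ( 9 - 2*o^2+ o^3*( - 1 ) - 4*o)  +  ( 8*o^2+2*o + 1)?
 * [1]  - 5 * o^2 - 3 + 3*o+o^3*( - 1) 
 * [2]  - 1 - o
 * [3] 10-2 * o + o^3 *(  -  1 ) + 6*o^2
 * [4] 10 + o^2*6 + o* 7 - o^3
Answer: 3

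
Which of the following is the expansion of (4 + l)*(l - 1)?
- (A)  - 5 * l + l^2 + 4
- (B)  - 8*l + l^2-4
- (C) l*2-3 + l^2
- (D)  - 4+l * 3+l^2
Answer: D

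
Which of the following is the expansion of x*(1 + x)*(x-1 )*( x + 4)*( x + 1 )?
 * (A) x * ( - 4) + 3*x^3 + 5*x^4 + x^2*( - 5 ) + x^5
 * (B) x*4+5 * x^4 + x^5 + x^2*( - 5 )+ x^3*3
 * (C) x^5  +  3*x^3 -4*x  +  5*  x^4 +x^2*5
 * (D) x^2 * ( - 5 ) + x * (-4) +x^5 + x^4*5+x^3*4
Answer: A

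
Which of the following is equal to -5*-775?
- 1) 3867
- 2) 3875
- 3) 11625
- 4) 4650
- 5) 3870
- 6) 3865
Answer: 2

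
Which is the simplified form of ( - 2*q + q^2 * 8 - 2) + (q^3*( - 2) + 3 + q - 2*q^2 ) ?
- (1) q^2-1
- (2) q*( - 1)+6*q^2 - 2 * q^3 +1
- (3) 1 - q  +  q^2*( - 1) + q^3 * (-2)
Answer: 2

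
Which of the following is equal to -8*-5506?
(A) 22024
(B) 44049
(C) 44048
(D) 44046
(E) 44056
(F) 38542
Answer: C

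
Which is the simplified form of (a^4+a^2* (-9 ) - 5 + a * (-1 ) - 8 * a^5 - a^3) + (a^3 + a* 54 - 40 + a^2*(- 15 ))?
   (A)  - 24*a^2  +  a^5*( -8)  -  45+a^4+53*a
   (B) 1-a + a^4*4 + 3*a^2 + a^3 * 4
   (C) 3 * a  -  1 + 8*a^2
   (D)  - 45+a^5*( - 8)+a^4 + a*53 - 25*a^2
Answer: A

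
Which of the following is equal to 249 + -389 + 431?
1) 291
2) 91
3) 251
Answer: 1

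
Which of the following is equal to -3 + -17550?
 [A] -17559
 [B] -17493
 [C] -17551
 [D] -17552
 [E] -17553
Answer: E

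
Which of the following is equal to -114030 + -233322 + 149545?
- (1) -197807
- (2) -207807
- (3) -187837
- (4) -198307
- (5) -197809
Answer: 1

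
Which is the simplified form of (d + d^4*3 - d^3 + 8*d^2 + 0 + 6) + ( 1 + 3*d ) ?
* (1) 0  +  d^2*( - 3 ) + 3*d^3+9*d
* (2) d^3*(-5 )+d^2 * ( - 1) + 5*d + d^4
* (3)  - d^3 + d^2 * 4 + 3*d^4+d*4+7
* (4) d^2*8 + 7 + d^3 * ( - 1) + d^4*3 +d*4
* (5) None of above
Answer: 4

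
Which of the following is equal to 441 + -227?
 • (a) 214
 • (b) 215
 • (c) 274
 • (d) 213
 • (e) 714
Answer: a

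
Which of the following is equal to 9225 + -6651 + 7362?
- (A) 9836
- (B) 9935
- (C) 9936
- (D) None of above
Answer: C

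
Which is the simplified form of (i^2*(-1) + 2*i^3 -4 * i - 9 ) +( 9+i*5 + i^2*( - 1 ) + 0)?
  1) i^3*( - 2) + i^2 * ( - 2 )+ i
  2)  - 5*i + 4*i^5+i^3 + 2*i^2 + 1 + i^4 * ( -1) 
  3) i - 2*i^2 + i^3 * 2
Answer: 3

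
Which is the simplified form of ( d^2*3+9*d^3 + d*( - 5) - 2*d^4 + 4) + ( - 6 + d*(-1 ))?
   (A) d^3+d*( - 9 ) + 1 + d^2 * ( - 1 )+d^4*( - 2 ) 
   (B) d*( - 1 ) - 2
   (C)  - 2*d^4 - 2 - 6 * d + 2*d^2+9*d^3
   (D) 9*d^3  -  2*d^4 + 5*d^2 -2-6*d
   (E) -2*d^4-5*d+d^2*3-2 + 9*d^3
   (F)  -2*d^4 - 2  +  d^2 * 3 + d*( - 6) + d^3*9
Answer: F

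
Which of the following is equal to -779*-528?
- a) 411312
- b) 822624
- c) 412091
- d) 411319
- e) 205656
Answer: a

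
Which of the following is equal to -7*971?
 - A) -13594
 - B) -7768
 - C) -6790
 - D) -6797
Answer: D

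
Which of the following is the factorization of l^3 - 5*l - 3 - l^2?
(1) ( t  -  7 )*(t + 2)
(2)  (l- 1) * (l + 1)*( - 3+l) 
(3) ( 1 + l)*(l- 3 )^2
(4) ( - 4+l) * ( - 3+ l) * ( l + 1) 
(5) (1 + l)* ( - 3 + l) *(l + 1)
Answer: 5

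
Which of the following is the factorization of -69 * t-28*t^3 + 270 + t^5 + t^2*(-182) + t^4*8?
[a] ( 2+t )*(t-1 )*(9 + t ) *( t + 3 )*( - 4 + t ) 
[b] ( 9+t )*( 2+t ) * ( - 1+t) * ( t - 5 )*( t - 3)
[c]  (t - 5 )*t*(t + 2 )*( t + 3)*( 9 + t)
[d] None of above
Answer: d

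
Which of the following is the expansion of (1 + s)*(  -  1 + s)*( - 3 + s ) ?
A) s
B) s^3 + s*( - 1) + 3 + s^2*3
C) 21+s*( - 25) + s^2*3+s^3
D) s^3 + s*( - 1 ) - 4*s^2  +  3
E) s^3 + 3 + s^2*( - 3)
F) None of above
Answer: F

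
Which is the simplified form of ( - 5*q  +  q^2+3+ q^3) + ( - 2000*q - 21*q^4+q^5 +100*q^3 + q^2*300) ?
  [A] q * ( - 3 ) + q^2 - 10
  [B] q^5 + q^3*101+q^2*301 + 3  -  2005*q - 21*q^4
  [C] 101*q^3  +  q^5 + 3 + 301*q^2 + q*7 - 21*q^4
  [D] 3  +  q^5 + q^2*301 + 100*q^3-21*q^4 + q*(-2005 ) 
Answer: B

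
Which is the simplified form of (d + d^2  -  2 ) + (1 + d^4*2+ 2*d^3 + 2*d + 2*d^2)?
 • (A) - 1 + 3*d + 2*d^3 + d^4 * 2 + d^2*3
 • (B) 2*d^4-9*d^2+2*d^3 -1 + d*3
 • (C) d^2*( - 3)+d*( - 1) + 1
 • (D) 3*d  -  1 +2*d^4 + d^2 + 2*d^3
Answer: A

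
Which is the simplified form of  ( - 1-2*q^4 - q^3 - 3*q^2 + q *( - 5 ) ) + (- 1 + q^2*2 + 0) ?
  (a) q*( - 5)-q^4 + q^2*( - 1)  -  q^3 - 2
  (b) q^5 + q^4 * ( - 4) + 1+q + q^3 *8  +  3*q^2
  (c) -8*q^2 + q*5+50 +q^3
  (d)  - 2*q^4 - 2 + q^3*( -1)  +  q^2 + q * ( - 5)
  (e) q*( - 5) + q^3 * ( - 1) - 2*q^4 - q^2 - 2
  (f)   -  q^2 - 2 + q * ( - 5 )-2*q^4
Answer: e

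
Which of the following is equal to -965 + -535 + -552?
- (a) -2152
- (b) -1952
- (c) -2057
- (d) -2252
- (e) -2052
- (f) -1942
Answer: e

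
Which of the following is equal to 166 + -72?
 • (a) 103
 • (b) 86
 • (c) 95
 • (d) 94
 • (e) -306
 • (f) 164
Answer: d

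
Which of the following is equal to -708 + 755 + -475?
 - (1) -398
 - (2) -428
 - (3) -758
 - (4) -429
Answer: 2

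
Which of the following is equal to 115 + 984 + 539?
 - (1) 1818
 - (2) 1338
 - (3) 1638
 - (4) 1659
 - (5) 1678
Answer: 3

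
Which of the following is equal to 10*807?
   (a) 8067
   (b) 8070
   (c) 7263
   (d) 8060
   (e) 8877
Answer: b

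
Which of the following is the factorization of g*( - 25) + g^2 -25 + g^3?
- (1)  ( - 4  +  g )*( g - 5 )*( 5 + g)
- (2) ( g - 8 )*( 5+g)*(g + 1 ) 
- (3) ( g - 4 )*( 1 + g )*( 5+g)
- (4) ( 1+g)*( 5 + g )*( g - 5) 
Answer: 4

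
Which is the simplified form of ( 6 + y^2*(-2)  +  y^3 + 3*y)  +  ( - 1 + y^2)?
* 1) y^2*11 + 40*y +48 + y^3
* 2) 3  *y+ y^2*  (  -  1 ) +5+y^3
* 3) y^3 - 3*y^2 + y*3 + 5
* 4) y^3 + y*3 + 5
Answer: 2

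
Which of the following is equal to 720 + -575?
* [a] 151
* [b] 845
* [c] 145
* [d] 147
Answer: c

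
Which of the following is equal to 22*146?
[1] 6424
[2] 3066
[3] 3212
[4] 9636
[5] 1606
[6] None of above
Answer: 3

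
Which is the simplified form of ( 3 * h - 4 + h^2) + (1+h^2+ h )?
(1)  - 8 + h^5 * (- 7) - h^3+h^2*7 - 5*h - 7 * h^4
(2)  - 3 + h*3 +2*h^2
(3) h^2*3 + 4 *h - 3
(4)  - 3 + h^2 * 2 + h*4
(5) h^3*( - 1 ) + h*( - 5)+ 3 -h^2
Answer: 4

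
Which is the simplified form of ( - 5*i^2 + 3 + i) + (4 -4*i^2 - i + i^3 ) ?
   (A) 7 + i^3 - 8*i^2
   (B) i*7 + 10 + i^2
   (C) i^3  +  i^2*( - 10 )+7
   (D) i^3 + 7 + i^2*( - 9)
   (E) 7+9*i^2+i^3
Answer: D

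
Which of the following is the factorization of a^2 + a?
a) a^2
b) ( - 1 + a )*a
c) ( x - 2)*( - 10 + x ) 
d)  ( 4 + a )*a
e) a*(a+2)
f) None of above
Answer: f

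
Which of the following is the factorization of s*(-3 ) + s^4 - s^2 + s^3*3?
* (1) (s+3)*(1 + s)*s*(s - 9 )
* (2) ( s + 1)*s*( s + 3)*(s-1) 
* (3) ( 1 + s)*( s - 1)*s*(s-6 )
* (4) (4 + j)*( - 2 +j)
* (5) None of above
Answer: 2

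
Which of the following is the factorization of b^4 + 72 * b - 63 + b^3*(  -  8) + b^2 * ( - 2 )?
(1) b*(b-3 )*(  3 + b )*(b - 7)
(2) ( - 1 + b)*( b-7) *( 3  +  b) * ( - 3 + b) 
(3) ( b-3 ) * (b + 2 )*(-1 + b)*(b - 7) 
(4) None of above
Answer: 2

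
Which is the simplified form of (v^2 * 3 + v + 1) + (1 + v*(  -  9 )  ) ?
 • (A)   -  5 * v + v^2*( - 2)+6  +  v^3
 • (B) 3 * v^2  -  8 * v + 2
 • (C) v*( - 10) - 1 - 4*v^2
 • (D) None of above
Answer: B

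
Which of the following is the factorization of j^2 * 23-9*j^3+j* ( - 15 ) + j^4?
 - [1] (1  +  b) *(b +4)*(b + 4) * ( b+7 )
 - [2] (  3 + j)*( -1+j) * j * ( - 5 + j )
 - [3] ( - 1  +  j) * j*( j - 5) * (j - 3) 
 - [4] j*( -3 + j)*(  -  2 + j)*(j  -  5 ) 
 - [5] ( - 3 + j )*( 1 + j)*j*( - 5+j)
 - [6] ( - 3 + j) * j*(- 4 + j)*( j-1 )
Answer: 3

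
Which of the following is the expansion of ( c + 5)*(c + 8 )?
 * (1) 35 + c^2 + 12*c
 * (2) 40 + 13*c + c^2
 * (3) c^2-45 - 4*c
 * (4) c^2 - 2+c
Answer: 2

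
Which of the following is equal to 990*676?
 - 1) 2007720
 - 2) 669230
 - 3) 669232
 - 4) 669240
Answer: 4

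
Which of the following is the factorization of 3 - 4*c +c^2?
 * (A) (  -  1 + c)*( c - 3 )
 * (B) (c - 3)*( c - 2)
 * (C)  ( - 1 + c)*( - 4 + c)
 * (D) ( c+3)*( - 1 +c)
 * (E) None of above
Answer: A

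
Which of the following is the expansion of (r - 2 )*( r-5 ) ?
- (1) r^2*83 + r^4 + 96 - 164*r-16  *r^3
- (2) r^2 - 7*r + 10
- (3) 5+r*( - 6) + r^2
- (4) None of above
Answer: 2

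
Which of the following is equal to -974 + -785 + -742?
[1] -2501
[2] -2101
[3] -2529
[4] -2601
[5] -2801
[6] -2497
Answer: 1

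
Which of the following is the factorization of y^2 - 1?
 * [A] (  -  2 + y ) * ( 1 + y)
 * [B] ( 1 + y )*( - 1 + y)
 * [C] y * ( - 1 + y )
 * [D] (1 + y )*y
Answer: B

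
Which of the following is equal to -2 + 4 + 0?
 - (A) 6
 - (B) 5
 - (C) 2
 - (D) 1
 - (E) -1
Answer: C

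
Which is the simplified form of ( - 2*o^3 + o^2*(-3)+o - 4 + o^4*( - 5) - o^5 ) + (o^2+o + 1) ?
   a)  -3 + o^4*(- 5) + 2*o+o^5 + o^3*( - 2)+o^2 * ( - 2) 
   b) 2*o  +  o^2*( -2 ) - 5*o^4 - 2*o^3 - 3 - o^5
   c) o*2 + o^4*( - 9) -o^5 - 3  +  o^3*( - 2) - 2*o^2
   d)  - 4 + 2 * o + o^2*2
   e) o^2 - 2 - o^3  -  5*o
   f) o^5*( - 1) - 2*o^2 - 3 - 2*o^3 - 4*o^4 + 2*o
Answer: b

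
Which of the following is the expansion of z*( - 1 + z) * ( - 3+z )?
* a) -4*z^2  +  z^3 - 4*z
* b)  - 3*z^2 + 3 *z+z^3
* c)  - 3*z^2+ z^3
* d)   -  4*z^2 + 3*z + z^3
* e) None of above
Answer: d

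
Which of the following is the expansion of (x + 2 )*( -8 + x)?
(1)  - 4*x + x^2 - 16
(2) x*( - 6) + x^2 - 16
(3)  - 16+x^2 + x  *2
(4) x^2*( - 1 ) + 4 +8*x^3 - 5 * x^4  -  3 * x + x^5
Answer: 2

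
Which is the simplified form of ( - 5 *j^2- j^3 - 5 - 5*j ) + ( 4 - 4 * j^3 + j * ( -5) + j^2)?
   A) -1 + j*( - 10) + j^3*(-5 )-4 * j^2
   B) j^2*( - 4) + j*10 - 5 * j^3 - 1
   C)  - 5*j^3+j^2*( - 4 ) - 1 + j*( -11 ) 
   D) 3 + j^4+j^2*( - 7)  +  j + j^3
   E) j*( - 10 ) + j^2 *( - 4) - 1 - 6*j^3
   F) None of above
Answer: A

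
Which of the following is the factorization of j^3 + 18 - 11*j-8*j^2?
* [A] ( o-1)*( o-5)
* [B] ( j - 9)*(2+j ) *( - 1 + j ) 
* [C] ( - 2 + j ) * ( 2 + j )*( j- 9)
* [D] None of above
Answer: B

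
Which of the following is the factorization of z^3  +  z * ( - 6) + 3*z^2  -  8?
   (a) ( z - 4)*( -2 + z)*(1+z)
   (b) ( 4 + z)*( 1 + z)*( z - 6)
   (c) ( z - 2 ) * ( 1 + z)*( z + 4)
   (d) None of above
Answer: c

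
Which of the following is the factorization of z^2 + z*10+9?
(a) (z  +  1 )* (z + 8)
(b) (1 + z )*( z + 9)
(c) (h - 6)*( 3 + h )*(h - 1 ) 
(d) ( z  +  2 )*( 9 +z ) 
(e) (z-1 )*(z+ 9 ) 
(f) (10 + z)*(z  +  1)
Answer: b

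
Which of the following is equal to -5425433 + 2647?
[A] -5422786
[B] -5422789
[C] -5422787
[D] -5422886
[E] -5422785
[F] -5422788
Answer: A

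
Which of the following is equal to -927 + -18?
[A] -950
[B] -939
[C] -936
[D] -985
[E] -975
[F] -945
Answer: F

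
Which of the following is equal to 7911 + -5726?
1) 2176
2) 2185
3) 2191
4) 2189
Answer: 2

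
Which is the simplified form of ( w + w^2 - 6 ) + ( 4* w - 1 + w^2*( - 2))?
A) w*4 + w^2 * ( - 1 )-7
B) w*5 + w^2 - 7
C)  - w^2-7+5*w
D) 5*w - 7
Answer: C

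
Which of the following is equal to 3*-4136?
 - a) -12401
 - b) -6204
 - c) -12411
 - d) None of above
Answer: d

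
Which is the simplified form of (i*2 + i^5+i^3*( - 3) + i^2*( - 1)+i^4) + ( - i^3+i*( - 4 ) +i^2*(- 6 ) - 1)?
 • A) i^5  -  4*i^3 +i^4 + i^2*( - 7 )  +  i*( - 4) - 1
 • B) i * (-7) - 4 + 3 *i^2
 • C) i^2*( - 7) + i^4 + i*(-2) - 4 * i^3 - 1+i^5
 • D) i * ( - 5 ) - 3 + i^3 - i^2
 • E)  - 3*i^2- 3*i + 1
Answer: C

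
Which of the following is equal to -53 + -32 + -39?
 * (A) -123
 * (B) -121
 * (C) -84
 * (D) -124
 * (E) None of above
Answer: D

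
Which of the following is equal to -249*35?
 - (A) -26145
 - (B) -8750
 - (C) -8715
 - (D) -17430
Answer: C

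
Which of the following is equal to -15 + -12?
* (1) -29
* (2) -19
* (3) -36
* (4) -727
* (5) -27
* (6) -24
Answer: 5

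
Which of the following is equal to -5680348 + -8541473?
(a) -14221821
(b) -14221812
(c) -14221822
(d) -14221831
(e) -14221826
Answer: a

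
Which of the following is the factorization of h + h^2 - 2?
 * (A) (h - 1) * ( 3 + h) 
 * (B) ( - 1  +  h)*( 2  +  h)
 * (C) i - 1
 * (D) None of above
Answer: B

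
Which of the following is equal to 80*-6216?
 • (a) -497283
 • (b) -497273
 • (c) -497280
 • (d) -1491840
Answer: c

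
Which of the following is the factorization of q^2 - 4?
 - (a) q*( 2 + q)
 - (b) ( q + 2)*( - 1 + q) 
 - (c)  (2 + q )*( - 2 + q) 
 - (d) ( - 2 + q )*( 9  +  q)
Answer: c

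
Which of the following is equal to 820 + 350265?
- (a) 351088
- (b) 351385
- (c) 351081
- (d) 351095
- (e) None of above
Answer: e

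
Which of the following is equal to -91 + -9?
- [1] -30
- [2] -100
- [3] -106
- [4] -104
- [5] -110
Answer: 2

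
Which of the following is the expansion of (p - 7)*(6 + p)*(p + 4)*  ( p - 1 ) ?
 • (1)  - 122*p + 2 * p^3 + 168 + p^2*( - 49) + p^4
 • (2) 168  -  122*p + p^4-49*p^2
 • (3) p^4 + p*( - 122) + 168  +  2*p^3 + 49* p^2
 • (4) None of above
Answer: 1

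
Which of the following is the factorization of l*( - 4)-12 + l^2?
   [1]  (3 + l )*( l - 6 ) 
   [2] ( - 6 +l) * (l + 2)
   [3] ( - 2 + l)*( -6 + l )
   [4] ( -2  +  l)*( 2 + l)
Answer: 2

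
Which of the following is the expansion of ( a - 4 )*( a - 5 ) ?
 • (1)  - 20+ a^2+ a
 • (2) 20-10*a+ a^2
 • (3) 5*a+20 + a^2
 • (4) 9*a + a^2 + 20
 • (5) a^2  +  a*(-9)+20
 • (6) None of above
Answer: 5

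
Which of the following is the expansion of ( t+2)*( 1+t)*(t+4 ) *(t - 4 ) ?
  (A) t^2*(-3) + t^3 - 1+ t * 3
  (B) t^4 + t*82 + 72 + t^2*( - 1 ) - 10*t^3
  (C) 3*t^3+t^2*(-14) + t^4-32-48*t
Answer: C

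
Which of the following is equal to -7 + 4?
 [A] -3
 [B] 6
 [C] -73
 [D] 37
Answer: A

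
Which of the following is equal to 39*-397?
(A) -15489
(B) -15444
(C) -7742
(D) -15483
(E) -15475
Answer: D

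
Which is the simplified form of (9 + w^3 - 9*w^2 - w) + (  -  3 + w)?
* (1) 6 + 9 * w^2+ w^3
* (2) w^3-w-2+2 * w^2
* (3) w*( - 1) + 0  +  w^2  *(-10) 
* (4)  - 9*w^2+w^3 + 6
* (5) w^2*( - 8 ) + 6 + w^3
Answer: 4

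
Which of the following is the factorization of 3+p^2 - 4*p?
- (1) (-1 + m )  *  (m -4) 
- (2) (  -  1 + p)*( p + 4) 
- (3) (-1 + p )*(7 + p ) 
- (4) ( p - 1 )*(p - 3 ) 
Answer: 4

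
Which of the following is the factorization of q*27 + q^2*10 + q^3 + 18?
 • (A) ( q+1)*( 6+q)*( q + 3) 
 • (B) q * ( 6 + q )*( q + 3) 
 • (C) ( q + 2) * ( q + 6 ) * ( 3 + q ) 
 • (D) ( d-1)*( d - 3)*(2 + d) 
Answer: A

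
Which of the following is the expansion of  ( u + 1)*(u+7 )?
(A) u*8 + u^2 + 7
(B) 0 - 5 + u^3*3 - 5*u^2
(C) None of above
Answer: A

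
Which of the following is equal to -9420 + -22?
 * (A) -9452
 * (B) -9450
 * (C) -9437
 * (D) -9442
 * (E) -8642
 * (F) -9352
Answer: D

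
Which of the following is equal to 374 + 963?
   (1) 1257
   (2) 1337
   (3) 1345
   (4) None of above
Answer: 2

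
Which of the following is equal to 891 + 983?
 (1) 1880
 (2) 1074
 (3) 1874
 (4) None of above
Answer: 3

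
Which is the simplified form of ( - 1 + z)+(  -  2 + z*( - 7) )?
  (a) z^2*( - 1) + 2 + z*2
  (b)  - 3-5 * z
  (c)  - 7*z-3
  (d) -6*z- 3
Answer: d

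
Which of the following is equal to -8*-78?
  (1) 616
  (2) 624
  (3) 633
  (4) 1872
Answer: 2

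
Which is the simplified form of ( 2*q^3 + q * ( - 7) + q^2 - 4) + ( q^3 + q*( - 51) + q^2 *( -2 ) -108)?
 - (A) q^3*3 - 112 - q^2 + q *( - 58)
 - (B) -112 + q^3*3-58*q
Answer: A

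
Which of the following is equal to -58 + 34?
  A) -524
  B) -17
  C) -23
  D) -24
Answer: D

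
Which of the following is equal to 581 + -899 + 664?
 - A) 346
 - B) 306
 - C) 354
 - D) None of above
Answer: A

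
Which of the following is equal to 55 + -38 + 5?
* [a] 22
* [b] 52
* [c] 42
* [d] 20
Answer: a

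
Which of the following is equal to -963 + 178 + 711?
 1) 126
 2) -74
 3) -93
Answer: 2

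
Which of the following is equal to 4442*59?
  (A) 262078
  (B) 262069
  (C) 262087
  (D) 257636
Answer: A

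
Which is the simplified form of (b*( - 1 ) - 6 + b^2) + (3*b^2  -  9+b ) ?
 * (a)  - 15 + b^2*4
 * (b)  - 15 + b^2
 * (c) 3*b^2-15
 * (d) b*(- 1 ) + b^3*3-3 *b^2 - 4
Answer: a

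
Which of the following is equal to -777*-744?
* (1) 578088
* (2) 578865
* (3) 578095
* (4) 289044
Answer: 1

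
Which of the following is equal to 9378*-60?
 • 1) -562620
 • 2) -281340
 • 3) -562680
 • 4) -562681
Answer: 3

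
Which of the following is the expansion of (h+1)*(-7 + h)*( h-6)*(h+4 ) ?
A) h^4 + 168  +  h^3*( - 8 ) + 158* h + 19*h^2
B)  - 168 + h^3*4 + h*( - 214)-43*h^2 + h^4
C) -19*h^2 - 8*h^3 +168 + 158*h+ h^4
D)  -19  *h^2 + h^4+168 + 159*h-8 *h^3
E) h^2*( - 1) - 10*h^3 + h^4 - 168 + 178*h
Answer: C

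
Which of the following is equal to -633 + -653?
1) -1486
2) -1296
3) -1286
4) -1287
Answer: 3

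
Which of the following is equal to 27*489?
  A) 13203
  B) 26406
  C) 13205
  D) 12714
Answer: A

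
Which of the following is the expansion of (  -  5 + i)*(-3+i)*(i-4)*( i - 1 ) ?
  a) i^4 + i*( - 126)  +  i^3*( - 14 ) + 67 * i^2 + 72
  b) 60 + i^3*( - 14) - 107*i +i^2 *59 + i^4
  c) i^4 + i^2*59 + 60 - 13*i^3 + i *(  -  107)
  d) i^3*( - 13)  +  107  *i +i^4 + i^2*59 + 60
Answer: c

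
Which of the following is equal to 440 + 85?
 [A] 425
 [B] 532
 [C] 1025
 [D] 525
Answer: D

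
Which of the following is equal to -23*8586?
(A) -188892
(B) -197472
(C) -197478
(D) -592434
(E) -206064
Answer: C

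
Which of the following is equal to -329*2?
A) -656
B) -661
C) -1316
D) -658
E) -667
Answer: D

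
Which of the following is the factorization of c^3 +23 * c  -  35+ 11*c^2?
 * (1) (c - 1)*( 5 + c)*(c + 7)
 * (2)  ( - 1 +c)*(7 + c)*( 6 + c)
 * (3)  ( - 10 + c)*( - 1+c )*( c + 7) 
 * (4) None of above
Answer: 1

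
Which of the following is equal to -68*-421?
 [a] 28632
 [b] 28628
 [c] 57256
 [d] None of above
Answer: b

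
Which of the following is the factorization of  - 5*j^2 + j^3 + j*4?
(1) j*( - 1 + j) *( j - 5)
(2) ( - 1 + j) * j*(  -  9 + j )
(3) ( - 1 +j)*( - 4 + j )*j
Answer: 3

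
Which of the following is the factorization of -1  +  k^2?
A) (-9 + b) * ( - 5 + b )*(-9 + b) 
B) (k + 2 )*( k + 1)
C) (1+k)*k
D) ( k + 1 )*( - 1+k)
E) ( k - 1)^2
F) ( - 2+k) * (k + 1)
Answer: D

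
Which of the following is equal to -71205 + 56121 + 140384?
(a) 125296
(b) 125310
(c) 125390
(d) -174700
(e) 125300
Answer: e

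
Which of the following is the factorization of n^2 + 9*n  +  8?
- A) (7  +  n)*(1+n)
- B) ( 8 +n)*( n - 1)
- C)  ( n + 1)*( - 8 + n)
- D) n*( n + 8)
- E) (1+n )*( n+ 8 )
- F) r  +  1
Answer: E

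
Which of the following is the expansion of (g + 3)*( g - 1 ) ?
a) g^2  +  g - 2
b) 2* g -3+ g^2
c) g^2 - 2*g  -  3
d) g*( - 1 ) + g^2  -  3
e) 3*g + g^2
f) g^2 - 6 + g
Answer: b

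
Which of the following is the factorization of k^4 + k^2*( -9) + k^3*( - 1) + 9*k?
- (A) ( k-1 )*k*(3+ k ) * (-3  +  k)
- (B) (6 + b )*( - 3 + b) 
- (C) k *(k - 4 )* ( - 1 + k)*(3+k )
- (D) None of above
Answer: A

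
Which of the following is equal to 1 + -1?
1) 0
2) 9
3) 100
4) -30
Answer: 1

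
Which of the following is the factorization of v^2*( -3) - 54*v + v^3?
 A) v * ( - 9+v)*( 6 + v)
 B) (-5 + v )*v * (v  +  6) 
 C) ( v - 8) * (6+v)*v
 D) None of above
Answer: A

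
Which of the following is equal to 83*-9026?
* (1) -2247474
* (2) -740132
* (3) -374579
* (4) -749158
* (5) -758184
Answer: 4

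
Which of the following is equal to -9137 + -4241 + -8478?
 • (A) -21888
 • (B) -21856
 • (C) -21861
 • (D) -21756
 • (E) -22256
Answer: B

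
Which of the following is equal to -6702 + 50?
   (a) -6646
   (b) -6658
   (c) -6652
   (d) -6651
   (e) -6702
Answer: c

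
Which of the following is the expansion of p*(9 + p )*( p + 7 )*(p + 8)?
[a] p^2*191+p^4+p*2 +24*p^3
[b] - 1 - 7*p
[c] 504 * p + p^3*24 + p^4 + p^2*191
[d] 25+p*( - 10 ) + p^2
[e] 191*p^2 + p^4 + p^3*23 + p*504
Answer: c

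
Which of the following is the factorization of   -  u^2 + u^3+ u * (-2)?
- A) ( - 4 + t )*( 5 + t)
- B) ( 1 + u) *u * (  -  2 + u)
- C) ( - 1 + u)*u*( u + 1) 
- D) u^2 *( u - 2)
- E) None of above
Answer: B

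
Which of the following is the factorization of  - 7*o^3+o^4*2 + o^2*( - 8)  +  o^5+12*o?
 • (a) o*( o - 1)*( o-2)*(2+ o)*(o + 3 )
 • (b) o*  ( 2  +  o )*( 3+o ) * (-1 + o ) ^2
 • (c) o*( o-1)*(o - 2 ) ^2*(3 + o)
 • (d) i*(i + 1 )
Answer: a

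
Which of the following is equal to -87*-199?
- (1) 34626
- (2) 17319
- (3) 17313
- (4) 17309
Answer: 3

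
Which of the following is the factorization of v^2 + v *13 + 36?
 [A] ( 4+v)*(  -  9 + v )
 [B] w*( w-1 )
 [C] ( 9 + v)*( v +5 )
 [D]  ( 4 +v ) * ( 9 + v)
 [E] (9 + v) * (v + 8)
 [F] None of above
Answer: D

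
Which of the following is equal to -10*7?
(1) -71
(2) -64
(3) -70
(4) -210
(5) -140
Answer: 3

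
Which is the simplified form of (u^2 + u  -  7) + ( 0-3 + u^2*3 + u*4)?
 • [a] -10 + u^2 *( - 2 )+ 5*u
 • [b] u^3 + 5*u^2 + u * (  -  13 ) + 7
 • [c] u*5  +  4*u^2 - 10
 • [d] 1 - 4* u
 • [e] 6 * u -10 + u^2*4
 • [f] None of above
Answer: c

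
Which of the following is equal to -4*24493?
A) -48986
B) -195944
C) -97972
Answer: C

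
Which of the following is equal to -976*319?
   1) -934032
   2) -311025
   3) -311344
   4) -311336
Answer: 3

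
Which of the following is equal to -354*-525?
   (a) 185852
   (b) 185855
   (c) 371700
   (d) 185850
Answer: d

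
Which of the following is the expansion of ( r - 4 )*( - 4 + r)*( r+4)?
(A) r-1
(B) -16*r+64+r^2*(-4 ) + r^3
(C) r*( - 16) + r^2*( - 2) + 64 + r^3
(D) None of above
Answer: B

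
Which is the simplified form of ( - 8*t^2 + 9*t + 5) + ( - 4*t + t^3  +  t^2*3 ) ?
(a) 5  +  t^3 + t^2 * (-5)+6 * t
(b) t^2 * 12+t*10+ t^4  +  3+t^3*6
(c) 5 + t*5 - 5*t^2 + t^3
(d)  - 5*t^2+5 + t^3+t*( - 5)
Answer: c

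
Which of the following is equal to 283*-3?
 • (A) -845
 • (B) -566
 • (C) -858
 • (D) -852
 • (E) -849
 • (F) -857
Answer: E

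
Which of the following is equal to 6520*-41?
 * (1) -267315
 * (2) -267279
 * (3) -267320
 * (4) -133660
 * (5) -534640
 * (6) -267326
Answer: 3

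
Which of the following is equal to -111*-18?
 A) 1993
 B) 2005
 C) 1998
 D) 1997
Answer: C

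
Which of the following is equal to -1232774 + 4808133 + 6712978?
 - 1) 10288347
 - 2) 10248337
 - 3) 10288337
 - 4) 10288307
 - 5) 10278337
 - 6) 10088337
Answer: 3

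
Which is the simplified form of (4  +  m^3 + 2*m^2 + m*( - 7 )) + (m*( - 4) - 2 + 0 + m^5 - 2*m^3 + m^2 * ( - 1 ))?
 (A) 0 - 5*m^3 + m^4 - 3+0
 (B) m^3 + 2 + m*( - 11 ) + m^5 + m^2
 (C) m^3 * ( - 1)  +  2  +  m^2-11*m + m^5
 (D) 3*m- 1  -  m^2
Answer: C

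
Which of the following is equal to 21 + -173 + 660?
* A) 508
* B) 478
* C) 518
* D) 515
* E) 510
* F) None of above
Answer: A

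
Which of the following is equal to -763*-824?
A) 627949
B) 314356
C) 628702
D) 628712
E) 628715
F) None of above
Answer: D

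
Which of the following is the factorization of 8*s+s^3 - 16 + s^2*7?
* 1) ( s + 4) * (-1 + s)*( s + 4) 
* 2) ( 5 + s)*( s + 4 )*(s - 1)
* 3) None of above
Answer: 1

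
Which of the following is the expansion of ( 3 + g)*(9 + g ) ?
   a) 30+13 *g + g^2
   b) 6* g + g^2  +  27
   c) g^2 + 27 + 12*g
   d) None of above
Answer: c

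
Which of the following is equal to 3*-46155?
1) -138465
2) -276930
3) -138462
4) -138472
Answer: 1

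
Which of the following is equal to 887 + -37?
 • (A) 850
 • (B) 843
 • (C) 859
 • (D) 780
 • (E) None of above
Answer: A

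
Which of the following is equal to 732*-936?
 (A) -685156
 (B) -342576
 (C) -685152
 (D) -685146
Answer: C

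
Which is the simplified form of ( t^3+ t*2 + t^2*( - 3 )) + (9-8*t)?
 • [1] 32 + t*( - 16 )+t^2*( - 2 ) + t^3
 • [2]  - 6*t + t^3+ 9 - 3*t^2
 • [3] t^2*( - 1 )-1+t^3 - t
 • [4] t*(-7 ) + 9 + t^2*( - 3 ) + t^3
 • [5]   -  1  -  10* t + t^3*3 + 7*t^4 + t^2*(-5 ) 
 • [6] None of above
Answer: 2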